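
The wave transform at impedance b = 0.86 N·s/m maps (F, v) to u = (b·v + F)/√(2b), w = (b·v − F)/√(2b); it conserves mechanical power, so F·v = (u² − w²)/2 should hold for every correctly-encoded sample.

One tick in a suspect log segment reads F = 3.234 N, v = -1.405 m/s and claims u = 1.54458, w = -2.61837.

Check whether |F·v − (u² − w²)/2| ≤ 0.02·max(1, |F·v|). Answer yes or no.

no

F·v = 3.234×(-1.405) = -4.54377 W.
(u² − w²)/2 = (2.38573 − 6.85586)/2 = -2.23507 W.
|Δ| = 2.30870;  2% of max(1, |F·v|) = 0.09088.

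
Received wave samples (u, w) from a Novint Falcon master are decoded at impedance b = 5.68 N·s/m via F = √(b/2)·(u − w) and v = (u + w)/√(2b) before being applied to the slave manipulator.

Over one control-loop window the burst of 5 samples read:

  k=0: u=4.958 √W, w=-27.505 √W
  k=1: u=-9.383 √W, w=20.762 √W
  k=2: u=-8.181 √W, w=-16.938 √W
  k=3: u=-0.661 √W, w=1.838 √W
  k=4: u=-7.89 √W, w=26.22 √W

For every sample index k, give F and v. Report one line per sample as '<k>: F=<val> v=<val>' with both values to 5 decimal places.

k=0: u−w=32.46300, u+w=-22.54700; √(b/2)=1.68523, √(2b)=3.37046; F=1.68523×32.463=54.70762, v=-22.54700/3.37046=-6.68959
k=1: u−w=-30.14500, u+w=11.37900; √(b/2)=1.68523, √(2b)=3.37046; F=1.68523×(-30.145)=-50.80126, v=11.37900/3.37046=3.37610
k=2: u−w=8.75700, u+w=-25.11900; √(b/2)=1.68523, √(2b)=3.37046; F=1.68523×8.757=14.75756, v=-25.11900/3.37046=-7.45269
k=3: u−w=-2.49900, u+w=1.17700; √(b/2)=1.68523, √(2b)=3.37046; F=1.68523×(-2.499)=-4.21139, v=1.17700/3.37046=0.34921
k=4: u−w=-34.11000, u+w=18.33000; √(b/2)=1.68523, √(2b)=3.37046; F=1.68523×(-34.11)=-57.48319, v=18.33000/3.37046=5.43843

0: F=54.70762 v=-6.68959
1: F=-50.80126 v=3.37610
2: F=14.75756 v=-7.45269
3: F=-4.21139 v=0.34921
4: F=-57.48319 v=5.43843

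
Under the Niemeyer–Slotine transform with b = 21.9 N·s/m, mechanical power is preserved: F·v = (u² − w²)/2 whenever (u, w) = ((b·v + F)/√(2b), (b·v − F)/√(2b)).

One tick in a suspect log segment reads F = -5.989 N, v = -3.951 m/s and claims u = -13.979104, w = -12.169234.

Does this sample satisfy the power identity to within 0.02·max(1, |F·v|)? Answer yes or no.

yes

F·v = (-5.989)×(-3.951) = 23.662539 W.
(u² − w²)/2 = (195.415349 − 148.090256)/2 = 23.662546 W.
|Δ| = 0.000007;  2% of max(1, |F·v|) = 0.473251.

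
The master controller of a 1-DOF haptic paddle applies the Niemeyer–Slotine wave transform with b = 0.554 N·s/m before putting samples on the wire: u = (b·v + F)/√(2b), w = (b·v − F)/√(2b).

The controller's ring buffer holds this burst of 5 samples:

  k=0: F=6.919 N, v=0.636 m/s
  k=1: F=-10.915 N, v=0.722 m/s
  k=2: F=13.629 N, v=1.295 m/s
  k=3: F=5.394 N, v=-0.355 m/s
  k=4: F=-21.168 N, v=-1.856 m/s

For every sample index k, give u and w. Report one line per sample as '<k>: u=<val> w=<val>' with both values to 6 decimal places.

0: u=6.907880 w=-6.238417
1: u=-9.989411 w=10.749400
2: u=13.629313 w=-12.266175
3: u=4.937538 w=-5.311216
4: u=-21.086729 w=19.133074

k=0: b·v=0.554×0.636=0.352344; √(2b)=1.052616; u=(0.352344+6.919)/1.052616=6.907880, w=(0.352344−6.919)/1.052616=-6.238417
k=1: b·v=0.554×0.722=0.399988; √(2b)=1.052616; u=(0.399988+(-10.915))/1.052616=-9.989411, w=(0.399988−(-10.915))/1.052616=10.749400
k=2: b·v=0.554×1.295=0.717430; √(2b)=1.052616; u=(0.717430+13.629)/1.052616=13.629313, w=(0.717430−13.629)/1.052616=-12.266175
k=3: b·v=0.554×(-0.355)=-0.196670; √(2b)=1.052616; u=(-0.196670+5.394)/1.052616=4.937538, w=(-0.196670−5.394)/1.052616=-5.311216
k=4: b·v=0.554×(-1.856)=-1.028224; √(2b)=1.052616; u=(-1.028224+(-21.168))/1.052616=-21.086729, w=(-1.028224−(-21.168))/1.052616=19.133074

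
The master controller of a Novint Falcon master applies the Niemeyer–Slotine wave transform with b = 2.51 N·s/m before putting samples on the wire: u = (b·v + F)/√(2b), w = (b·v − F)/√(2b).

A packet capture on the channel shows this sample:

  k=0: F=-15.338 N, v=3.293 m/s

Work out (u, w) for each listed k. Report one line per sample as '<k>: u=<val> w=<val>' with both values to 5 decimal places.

k=0: b·v=2.51×3.293=8.26543; √(2b)=2.24054; u=(8.26543+(-15.338))/2.24054=-3.15664, w=(8.26543−(-15.338))/2.24054=10.53473

0: u=-3.15664 w=10.53473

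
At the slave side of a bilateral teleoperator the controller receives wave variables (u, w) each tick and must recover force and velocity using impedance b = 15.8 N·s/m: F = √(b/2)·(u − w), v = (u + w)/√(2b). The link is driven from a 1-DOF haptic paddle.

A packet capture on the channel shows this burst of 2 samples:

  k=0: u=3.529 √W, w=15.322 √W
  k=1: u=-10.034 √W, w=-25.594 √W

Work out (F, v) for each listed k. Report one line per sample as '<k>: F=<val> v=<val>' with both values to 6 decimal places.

0: F=-33.146513 v=3.353442
1: F=43.734397 v=-6.337937

k=0: u−w=-11.793000, u+w=18.851000; √(b/2)=2.810694, √(2b)=5.621388; F=2.810694×(-11.793)=-33.146513, v=18.851000/5.621388=3.353442
k=1: u−w=15.560000, u+w=-35.628000; √(b/2)=2.810694, √(2b)=5.621388; F=2.810694×15.56=43.734397, v=-35.628000/5.621388=-6.337937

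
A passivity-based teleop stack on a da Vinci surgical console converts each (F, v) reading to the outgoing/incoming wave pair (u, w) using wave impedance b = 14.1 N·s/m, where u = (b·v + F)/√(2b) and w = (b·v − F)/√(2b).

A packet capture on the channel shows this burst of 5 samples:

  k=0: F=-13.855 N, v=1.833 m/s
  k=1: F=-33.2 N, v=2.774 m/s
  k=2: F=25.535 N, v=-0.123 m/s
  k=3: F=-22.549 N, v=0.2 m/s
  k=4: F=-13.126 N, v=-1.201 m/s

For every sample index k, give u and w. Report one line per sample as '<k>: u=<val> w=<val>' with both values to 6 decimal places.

k=0: b·v=14.1×1.833=25.845300; √(2b)=5.310367; u=(25.845300+(-13.855))/5.310367=2.257904, w=(25.845300−(-13.855))/5.310367=7.475999
k=1: b·v=14.1×2.774=39.113400; √(2b)=5.310367; u=(39.113400+(-33.2))/5.310367=1.113558, w=(39.113400−(-33.2))/5.310367=13.617401
k=2: b·v=14.1×(-0.123)=-1.734300; √(2b)=5.310367; u=(-1.734300+25.535)/5.310367=4.481931, w=(-1.734300−25.535)/5.310367=-5.135106
k=3: b·v=14.1×0.2=2.820000; √(2b)=5.310367; u=(2.820000+(-22.549))/5.310367=-3.715186, w=(2.820000−(-22.549))/5.310367=4.777259
k=4: b·v=14.1×(-1.201)=-16.934100; √(2b)=5.310367; u=(-16.934100+(-13.126))/5.310367=-5.660644, w=(-16.934100−(-13.126))/5.310367=-0.717107

0: u=2.257904 w=7.475999
1: u=1.113558 w=13.617401
2: u=4.481931 w=-5.135106
3: u=-3.715186 w=4.777259
4: u=-5.660644 w=-0.717107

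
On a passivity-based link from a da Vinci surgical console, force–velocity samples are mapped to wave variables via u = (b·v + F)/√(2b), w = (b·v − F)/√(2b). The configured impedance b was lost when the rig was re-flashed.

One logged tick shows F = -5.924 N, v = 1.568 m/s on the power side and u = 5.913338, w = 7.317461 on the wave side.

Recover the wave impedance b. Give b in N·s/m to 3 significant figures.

u + w = 13.230799;  u + w = √(2b)·v, so √(2b) = 13.230799/1.568 = 8.438010.
b = (√(2b))²/2 = 71.200005/2 = 35.600003.
(Check via u − w = 2F/√(2b): u − w = -1.404123, 2F/√(2b) = -1.404123.)

b = 35.6 N·s/m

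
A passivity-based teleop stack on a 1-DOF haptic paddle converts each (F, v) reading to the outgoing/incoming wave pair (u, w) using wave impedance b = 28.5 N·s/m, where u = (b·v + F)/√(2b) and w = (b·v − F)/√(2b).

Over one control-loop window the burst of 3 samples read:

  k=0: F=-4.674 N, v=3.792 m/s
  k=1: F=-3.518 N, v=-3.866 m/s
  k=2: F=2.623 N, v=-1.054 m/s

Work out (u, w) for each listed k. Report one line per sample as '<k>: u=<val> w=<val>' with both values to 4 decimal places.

k=0: b·v=28.5×3.792=108.0720; √(2b)=7.5498; u=(108.0720+(-4.674))/7.5498=13.6954, w=(108.0720−(-4.674))/7.5498=14.9336
k=1: b·v=28.5×(-3.866)=-110.1810; √(2b)=7.5498; u=(-110.1810+(-3.518))/7.5498=-15.0598, w=(-110.1810−(-3.518))/7.5498=-14.1279
k=2: b·v=28.5×(-1.054)=-30.0390; √(2b)=7.5498; u=(-30.0390+2.623)/7.5498=-3.6313, w=(-30.0390−2.623)/7.5498=-4.3262

0: u=13.6954 w=14.9336
1: u=-15.0598 w=-14.1279
2: u=-3.6313 w=-4.3262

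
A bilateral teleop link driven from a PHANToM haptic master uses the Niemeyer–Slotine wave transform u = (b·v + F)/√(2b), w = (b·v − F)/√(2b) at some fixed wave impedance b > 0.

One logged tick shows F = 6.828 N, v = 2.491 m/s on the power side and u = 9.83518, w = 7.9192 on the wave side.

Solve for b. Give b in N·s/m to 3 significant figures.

b = 25.4 N·s/m

u + w = 17.75438;  u + w = √(2b)·v, so √(2b) = 17.75438/2.491 = 7.12741.
b = (√(2b))²/2 = 50.79998/2 = 25.39999.
(Check via u − w = 2F/√(2b): u − w = 1.91598, 2F/√(2b) = 1.91598.)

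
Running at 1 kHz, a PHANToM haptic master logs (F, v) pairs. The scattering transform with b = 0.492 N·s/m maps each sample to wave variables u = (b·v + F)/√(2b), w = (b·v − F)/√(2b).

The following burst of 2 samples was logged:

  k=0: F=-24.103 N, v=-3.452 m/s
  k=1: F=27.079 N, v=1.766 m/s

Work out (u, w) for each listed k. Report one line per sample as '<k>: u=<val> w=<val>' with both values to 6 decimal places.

k=0: b·v=0.492×(-3.452)=-1.698384; √(2b)=0.991968; u=(-1.698384+(-24.103))/0.991968=-26.010305, w=(-1.698384−(-24.103))/0.991968=22.586033
k=1: b·v=0.492×1.766=0.868872; √(2b)=0.991968; u=(0.868872+27.079)/0.991968=28.174174, w=(0.868872−27.079)/0.991968=-26.422359

0: u=-26.010305 w=22.586033
1: u=28.174174 w=-26.422359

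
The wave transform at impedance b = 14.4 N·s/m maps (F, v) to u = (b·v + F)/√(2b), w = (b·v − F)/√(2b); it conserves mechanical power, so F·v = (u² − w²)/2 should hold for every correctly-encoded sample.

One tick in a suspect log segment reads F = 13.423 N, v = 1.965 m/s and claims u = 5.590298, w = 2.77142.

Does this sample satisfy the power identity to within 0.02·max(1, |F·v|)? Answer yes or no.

F·v = 13.423×1.965 = 26.376195 W.
(u² − w²)/2 = (31.251432 − 7.680769)/2 = 11.785331 W.
|Δ| = 14.590864;  2% of max(1, |F·v|) = 0.527524.

no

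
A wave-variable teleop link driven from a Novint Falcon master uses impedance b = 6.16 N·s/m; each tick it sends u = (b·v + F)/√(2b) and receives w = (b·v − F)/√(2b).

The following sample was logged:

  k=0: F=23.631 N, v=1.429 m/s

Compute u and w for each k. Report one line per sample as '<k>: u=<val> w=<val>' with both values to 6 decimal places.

0: u=9.240391 w=-4.224621

k=0: b·v=6.16×1.429=8.802640; √(2b)=3.509986; u=(8.802640+23.631)/3.509986=9.240391, w=(8.802640−23.631)/3.509986=-4.224621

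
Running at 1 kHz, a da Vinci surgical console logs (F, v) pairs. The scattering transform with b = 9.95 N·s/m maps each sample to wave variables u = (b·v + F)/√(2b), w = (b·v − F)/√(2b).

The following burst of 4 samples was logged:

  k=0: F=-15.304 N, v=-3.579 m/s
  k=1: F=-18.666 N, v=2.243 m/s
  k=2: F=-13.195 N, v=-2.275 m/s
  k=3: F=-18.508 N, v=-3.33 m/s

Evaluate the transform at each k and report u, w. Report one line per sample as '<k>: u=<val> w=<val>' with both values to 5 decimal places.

k=0: b·v=9.95×(-3.579)=-35.61105; √(2b)=4.46094; u=(-35.61105+(-15.304))/4.46094=-11.41352, w=(-35.61105−(-15.304))/4.46094=-4.55219
k=1: b·v=9.95×2.243=22.31785; √(2b)=4.46094; u=(22.31785+(-18.666))/4.46094=0.81863, w=(22.31785−(-18.666))/4.46094=9.18726
k=2: b·v=9.95×(-2.275)=-22.63625; √(2b)=4.46094; u=(-22.63625+(-13.195))/4.46094=-8.03222, w=(-22.63625−(-13.195))/4.46094=-2.11643
k=3: b·v=9.95×(-3.33)=-33.13350; √(2b)=4.46094; u=(-33.13350+(-18.508))/4.46094=-11.57637, w=(-33.13350−(-18.508))/4.46094=-3.27857

0: u=-11.41352 w=-4.55219
1: u=0.81863 w=9.18726
2: u=-8.03222 w=-2.11643
3: u=-11.57637 w=-3.27857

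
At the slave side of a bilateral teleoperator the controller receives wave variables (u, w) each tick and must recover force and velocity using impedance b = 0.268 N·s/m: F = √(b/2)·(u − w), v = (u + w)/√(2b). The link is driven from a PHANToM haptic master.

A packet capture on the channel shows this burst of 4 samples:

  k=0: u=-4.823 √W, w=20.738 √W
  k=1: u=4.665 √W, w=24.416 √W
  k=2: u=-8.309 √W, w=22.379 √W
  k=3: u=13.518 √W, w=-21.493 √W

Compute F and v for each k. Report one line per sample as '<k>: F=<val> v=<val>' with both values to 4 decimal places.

k=0: u−w=-25.5610, u+w=15.9150; √(b/2)=0.3661, √(2b)=0.7321; F=0.3661×(-25.561)=-9.3569, v=15.9150/0.7321=21.7382
k=1: u−w=-19.7510, u+w=29.0810; √(b/2)=0.3661, √(2b)=0.7321; F=0.3661×(-19.751)=-7.2301, v=29.0810/0.7321=39.7216
k=2: u−w=-30.6880, u+w=14.0700; √(b/2)=0.3661, √(2b)=0.7321; F=0.3661×(-30.688)=-11.2337, v=14.0700/0.7321=19.2182
k=3: u−w=35.0110, u+w=-7.9750; √(b/2)=0.3661, √(2b)=0.7321; F=0.3661×35.011=12.8161, v=-7.9750/0.7321=-10.8930

0: F=-9.3569 v=21.7382
1: F=-7.2301 v=39.7216
2: F=-11.2337 v=19.2182
3: F=12.8161 v=-10.8930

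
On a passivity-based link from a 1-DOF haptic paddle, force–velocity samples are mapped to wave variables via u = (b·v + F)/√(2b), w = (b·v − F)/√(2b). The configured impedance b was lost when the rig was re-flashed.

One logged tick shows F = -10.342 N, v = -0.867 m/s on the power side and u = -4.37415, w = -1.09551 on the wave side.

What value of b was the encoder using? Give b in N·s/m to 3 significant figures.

b = 19.9 N·s/m

u + w = -5.46966;  u + w = √(2b)·v, so √(2b) = -5.46966/(-0.867) = 6.30872.
b = (√(2b))²/2 = 39.79994/2 = 19.89997.
(Check via u − w = 2F/√(2b): u − w = -3.27864, 2F/√(2b) = -3.27864.)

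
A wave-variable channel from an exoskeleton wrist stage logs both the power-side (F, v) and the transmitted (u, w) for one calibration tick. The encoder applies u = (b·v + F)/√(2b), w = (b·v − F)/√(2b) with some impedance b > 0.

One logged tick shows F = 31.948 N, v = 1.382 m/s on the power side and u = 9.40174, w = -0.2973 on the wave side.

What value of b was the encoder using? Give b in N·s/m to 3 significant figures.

b = 21.7 N·s/m

u + w = 9.1044;  u + w = √(2b)·v, so √(2b) = 9.1044/1.382 = 6.5879.
b = (√(2b))²/2 = 43.4001/2 = 21.7000.
(Check via u − w = 2F/√(2b): u − w = 9.6990, 2F/√(2b) = 9.6990.)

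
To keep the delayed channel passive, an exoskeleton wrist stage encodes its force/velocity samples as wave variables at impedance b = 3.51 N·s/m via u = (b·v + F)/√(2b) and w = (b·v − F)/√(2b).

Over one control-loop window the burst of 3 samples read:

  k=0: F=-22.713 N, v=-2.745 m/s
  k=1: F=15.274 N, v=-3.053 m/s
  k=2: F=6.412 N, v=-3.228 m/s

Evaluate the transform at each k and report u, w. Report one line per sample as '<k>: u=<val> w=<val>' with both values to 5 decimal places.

k=0: b·v=3.51×(-2.745)=-9.63495; √(2b)=2.64953; u=(-9.63495+(-22.713))/2.64953=-12.20895, w=(-9.63495−(-22.713))/2.64953=4.93599
k=1: b·v=3.51×(-3.053)=-10.71603; √(2b)=2.64953; u=(-10.71603+15.274)/2.64953=1.72029, w=(-10.71603−15.274)/2.64953=-9.80930
k=2: b·v=3.51×(-3.228)=-11.33028; √(2b)=2.64953; u=(-11.33028+6.412)/2.64953=-1.85629, w=(-11.33028−6.412)/2.64953=-6.69639

0: u=-12.20895 w=4.93599
1: u=1.72029 w=-9.80930
2: u=-1.85629 w=-6.69639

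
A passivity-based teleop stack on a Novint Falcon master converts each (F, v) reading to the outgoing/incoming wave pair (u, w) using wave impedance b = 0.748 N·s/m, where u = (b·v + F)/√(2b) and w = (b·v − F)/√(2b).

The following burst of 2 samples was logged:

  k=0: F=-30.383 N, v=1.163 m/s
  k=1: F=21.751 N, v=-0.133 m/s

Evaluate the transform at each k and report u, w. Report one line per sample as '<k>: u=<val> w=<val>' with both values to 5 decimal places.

k=0: b·v=0.748×1.163=0.86992; √(2b)=1.22311; u=(0.86992+(-30.383))/1.22311=-24.12952, w=(0.86992−(-30.383))/1.22311=25.55200
k=1: b·v=0.748×(-0.133)=-0.09948; √(2b)=1.22311; u=(-0.09948+21.751)/1.22311=17.70201, w=(-0.09948−21.751)/1.22311=-17.86468

0: u=-24.12952 w=25.55200
1: u=17.70201 w=-17.86468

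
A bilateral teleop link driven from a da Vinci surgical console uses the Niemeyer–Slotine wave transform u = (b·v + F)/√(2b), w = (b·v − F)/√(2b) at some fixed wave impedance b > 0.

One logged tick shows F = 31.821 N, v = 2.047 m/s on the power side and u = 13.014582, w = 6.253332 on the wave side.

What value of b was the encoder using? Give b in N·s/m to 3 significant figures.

b = 44.3 N·s/m

u + w = 19.267914;  u + w = √(2b)·v, so √(2b) = 19.267914/2.047 = 9.412757.
b = (√(2b))²/2 = 88.599998/2 = 44.299999.
(Check via u − w = 2F/√(2b): u − w = 6.761250, 2F/√(2b) = 6.761250.)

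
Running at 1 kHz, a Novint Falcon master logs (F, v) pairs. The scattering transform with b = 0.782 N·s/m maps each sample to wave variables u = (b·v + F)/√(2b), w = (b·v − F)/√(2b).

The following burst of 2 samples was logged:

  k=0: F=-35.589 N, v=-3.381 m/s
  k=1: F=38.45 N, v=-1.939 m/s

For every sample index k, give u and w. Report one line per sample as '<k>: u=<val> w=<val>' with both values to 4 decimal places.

0: u=-30.5717 w=26.3434
1: u=29.5328 w=-31.9577

k=0: b·v=0.782×(-3.381)=-2.6439; √(2b)=1.2506; u=(-2.6439+(-35.589))/1.2506=-30.5717, w=(-2.6439−(-35.589))/1.2506=26.3434
k=1: b·v=0.782×(-1.939)=-1.5163; √(2b)=1.2506; u=(-1.5163+38.45)/1.2506=29.5328, w=(-1.5163−38.45)/1.2506=-31.9577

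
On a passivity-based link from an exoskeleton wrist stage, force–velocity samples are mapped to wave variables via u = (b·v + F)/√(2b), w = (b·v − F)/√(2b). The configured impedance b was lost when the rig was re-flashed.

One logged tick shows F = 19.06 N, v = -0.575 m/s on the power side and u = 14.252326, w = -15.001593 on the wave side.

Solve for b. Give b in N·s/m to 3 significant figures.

u + w = -0.749267;  u + w = √(2b)·v, so √(2b) = -0.749267/(-0.575) = 1.303073.
b = (√(2b))²/2 = 1.697999/2 = 0.849000.
(Check via u − w = 2F/√(2b): u − w = 29.253919, 2F/√(2b) = 29.253924.)

b = 0.849 N·s/m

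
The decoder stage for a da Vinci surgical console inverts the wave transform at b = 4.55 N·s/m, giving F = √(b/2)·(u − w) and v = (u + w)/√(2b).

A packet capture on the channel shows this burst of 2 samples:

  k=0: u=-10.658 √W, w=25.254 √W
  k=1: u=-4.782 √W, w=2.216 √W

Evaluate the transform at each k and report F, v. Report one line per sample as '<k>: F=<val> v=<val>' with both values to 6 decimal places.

0: F=-54.166440 v=4.838527
1: F=-10.555156 v=-0.850621

k=0: u−w=-35.912000, u+w=14.596000; √(b/2)=1.508310, √(2b)=3.016621; F=1.508310×(-35.912)=-54.166440, v=14.596000/3.016621=4.838527
k=1: u−w=-6.998000, u+w=-2.566000; √(b/2)=1.508310, √(2b)=3.016621; F=1.508310×(-6.998)=-10.555156, v=-2.566000/3.016621=-0.850621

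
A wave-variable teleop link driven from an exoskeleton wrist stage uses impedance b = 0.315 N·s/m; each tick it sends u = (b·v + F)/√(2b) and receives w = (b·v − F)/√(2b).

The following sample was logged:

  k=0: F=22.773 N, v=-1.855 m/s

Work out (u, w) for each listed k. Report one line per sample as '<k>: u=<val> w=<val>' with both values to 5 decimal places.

k=0: b·v=0.315×(-1.855)=-0.58432; √(2b)=0.79373; u=(-0.58432+22.773)/0.79373=27.95510, w=(-0.58432−22.773)/0.79373=-29.42746

0: u=27.95510 w=-29.42746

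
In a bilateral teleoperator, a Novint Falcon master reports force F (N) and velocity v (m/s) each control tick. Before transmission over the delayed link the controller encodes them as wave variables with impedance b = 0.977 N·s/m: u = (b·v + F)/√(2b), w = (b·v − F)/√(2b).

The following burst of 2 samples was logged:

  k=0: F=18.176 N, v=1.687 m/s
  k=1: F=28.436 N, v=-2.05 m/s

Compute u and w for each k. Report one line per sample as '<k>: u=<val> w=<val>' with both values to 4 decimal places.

k=0: b·v=0.977×1.687=1.6482; √(2b)=1.3979; u=(1.6482+18.176)/1.3979=14.1819, w=(1.6482−18.176)/1.3979=-11.8237
k=1: b·v=0.977×(-2.05)=-2.0028; √(2b)=1.3979; u=(-2.0028+28.436)/1.3979=18.9098, w=(-2.0028−28.436)/1.3979=-21.7754

0: u=14.1819 w=-11.8237
1: u=18.9098 w=-21.7754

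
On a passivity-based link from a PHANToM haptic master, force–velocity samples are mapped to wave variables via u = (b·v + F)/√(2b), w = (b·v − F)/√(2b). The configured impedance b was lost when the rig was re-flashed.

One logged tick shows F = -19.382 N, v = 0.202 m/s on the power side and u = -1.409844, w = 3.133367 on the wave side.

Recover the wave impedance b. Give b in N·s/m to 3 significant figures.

u + w = 1.723523;  u + w = √(2b)·v, so √(2b) = 1.723523/0.202 = 8.532292.
b = (√(2b))²/2 = 72.800008/2 = 36.400004.
(Check via u − w = 2F/√(2b): u − w = -4.543211, 2F/√(2b) = -4.543211.)

b = 36.4 N·s/m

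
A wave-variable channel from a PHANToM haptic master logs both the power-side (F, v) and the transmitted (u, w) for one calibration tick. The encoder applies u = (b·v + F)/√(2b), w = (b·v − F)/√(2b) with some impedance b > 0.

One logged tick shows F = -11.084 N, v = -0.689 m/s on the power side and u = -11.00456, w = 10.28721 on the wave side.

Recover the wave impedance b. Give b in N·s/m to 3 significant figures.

u + w = -0.71735;  u + w = √(2b)·v, so √(2b) = -0.71735/(-0.689) = 1.04115.
b = (√(2b))²/2 = 1.08399/2 = 0.54199.
(Check via u − w = 2F/√(2b): u − w = -21.29177, 2F/√(2b) = -21.29191.)

b = 0.542 N·s/m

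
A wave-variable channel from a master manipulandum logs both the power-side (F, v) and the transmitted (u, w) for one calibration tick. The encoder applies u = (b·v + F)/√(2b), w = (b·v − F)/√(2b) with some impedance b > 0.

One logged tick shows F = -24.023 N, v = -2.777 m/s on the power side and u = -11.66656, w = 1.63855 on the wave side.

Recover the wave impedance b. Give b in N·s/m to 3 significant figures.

b = 6.52 N·s/m

u + w = -10.02801;  u + w = √(2b)·v, so √(2b) = -10.02801/(-2.777) = 3.61109.
b = (√(2b))²/2 = 13.04000/2 = 6.52000.
(Check via u − w = 2F/√(2b): u − w = -13.30511, 2F/√(2b) = -13.30511.)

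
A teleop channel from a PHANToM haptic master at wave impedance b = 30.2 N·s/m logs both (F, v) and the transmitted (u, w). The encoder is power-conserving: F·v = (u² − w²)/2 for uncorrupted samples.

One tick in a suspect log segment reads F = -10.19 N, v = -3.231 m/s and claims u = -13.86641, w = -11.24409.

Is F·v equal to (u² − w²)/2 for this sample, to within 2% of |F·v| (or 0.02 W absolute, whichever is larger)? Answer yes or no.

yes

F·v = (-10.19)×(-3.231) = 32.92389 W.
(u² − w²)/2 = (192.27733 − 126.42956)/2 = 32.92388 W.
|Δ| = 0.00001;  2% of max(1, |F·v|) = 0.65848.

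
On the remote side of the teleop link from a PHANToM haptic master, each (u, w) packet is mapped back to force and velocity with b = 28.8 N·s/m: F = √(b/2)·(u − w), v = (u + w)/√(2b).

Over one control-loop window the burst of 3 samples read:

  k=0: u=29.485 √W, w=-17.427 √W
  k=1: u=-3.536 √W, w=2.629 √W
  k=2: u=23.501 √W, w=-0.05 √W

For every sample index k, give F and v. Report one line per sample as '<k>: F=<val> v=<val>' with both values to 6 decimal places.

k=0: u−w=46.912000, u+w=12.058000; √(b/2)=3.794733, √(2b)=7.589466; F=3.794733×46.912=178.018524, v=12.058000/7.589466=1.588781
k=1: u−w=-6.165000, u+w=-0.907000; √(b/2)=3.794733, √(2b)=7.589466; F=3.794733×(-6.165)=-23.394530, v=-0.907000/7.589466=-0.119508
k=2: u−w=23.551000, u+w=23.451000; √(b/2)=3.794733, √(2b)=7.589466; F=3.794733×23.551=89.369761, v=23.451000/7.589466=3.089941

0: F=178.018524 v=1.588781
1: F=-23.394530 v=-0.119508
2: F=89.369761 v=3.089941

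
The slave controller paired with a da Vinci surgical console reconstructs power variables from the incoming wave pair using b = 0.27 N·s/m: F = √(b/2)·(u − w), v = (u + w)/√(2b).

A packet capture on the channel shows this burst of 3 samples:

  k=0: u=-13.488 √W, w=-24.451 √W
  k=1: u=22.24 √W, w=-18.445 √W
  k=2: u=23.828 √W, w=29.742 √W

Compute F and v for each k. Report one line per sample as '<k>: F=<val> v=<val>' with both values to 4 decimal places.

0: F=4.0281 v=-51.6284
1: F=14.9486 v=5.1643
2: F=-2.1729 v=72.8995

k=0: u−w=10.9630, u+w=-37.9390; √(b/2)=0.3674, √(2b)=0.7348; F=0.3674×10.963=4.0281, v=-37.9390/0.7348=-51.6284
k=1: u−w=40.6850, u+w=3.7950; √(b/2)=0.3674, √(2b)=0.7348; F=0.3674×40.685=14.9486, v=3.7950/0.7348=5.1643
k=2: u−w=-5.9140, u+w=53.5700; √(b/2)=0.3674, √(2b)=0.7348; F=0.3674×(-5.914)=-2.1729, v=53.5700/0.7348=72.8995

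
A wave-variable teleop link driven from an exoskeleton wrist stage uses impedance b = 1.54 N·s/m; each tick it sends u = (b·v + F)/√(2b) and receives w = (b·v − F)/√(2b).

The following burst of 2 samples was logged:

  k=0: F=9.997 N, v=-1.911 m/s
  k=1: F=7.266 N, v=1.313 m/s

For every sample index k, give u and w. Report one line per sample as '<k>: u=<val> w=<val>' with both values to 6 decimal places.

k=0: b·v=1.54×(-1.911)=-2.942940; √(2b)=1.754993; u=(-2.942940+9.997)/1.754993=4.019424, w=(-2.942940−9.997)/1.754993=-7.373215
k=1: b·v=1.54×1.313=2.022020; √(2b)=1.754993; u=(2.022020+7.266)/1.754993=5.292341, w=(2.022020−7.266)/1.754993=-2.988035

0: u=4.019424 w=-7.373215
1: u=5.292341 w=-2.988035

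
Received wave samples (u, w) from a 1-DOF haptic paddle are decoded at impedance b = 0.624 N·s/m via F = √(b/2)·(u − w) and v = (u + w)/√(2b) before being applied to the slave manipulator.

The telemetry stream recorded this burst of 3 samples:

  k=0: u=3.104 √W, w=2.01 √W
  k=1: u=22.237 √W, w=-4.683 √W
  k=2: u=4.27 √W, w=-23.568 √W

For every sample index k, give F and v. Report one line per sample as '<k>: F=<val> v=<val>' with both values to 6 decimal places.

0: F=0.611075 v=4.577764
1: F=15.036694 v=15.713351
2: F=15.549461 v=-17.274481

k=0: u−w=1.094000, u+w=5.114000; √(b/2)=0.558570, √(2b)=1.117139; F=0.558570×1.094=0.611075, v=5.114000/1.117139=4.577764
k=1: u−w=26.920000, u+w=17.554000; √(b/2)=0.558570, √(2b)=1.117139; F=0.558570×26.92=15.036694, v=17.554000/1.117139=15.713351
k=2: u−w=27.838000, u+w=-19.298000; √(b/2)=0.558570, √(2b)=1.117139; F=0.558570×27.838=15.549461, v=-19.298000/1.117139=-17.274481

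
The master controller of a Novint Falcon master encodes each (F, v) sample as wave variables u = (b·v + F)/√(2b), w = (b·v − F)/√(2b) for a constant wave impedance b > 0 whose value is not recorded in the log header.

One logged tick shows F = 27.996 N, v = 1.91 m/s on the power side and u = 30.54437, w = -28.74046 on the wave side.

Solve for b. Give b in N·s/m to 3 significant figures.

u + w = 1.8039;  u + w = √(2b)·v, so √(2b) = 1.8039/1.91 = 0.9445.
b = (√(2b))²/2 = 0.8920/2 = 0.4460.
(Check via u − w = 2F/√(2b): u − w = 59.2848, 2F/√(2b) = 59.2850.)

b = 0.446 N·s/m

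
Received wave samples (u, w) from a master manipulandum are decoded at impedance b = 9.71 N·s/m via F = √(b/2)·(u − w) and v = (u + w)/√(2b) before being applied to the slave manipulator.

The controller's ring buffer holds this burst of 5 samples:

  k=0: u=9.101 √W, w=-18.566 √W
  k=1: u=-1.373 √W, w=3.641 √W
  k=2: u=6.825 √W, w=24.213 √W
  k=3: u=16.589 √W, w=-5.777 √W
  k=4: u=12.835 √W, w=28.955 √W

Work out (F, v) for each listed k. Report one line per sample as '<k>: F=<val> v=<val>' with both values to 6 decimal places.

0: F=60.961646 v=-2.147811
1: F=-11.047880 v=0.514658
2: F=-38.312831 v=7.043185
3: F=49.281389 v=2.453474
4: F=-35.518912 v=9.483044

k=0: u−w=27.667000, u+w=-9.465000; √(b/2)=2.203406, √(2b)=4.406813; F=2.203406×27.667=60.961646, v=-9.465000/4.406813=-2.147811
k=1: u−w=-5.014000, u+w=2.268000; √(b/2)=2.203406, √(2b)=4.406813; F=2.203406×(-5.014)=-11.047880, v=2.268000/4.406813=0.514658
k=2: u−w=-17.388000, u+w=31.038000; √(b/2)=2.203406, √(2b)=4.406813; F=2.203406×(-17.388)=-38.312831, v=31.038000/4.406813=7.043185
k=3: u−w=22.366000, u+w=10.812000; √(b/2)=2.203406, √(2b)=4.406813; F=2.203406×22.366=49.281389, v=10.812000/4.406813=2.453474
k=4: u−w=-16.120000, u+w=41.790000; √(b/2)=2.203406, √(2b)=4.406813; F=2.203406×(-16.12)=-35.518912, v=41.790000/4.406813=9.483044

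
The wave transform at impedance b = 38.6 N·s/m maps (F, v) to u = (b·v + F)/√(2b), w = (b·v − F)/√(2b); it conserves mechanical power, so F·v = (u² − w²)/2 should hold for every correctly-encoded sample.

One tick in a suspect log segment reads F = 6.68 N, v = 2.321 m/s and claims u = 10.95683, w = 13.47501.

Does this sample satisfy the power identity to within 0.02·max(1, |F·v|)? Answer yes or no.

F·v = 6.68×2.321 = 15.5043 W.
(u² − w²)/2 = (120.0521 − 181.5759)/2 = -30.7619 W.
|Δ| = 46.2662;  2% of max(1, |F·v|) = 0.3101.

no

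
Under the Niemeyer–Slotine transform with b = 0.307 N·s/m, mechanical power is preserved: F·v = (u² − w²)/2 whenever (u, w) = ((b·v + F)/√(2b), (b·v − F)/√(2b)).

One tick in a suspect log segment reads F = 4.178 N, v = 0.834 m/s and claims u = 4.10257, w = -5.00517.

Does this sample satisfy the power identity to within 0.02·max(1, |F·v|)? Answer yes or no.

F·v = 4.178×0.834 = 3.48445 W.
(u² − w²)/2 = (16.83108 − 25.05173)/2 = -4.11032 W.
|Δ| = 7.59478;  2% of max(1, |F·v|) = 0.06969.

no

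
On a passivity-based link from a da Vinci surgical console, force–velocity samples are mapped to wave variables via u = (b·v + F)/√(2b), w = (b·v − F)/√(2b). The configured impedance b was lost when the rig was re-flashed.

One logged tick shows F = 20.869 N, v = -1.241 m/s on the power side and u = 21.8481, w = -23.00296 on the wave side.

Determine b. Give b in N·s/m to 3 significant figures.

b = 0.433 N·s/m

u + w = -1.15486;  u + w = √(2b)·v, so √(2b) = -1.15486/(-1.241) = 0.93059.
b = (√(2b))²/2 = 0.86599/2 = 0.43300.
(Check via u − w = 2F/√(2b): u − w = 44.85106, 2F/√(2b) = 44.85120.)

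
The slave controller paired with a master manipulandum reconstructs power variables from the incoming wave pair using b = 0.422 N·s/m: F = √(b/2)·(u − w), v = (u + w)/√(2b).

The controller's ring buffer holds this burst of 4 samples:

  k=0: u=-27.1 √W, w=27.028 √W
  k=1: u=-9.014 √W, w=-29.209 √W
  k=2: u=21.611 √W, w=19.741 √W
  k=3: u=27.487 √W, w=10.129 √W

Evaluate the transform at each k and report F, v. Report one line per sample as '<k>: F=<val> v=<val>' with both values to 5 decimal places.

0: F=-24.86355 v=-0.07837
1: F=9.27652 v=-41.60577
2: F=0.85898 v=45.01169
3: F=7.97335 v=40.94505

k=0: u−w=-54.12800, u+w=-0.07200; √(b/2)=0.45935, √(2b)=0.91869; F=0.45935×(-54.128)=-24.86355, v=-0.07200/0.91869=-0.07837
k=1: u−w=20.19500, u+w=-38.22300; √(b/2)=0.45935, √(2b)=0.91869; F=0.45935×20.195=9.27652, v=-38.22300/0.91869=-41.60577
k=2: u−w=1.87000, u+w=41.35200; √(b/2)=0.45935, √(2b)=0.91869; F=0.45935×1.87=0.85898, v=41.35200/0.91869=45.01169
k=3: u−w=17.35800, u+w=37.61600; √(b/2)=0.45935, √(2b)=0.91869; F=0.45935×17.358=7.97335, v=37.61600/0.91869=40.94505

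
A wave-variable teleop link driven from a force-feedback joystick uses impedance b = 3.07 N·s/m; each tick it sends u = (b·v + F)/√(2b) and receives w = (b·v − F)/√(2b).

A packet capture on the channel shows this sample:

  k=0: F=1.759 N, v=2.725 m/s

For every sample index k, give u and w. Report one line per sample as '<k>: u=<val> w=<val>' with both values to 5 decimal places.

k=0: b·v=3.07×2.725=8.36575; √(2b)=2.47790; u=(8.36575+1.759)/2.47790=4.08602, w=(8.36575−1.759)/2.47790=2.66627

0: u=4.08602 w=2.66627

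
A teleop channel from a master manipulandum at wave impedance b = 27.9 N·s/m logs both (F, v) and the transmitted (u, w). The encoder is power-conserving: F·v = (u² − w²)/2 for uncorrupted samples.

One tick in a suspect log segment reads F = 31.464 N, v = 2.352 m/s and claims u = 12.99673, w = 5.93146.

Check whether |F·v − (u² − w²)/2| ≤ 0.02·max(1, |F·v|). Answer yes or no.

F·v = 31.464×2.352 = 74.0033 W.
(u² − w²)/2 = (168.9150 − 35.1822)/2 = 66.8664 W.
|Δ| = 7.1369;  2% of max(1, |F·v|) = 1.4801.

no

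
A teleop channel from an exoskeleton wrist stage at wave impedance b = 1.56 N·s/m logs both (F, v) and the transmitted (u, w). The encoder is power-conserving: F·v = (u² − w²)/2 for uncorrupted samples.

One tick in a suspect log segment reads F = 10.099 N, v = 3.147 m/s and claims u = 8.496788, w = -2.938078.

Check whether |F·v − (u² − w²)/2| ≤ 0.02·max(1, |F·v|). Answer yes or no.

yes

F·v = 10.099×3.147 = 31.781553 W.
(u² − w²)/2 = (72.195406 − 8.632302)/2 = 31.781552 W.
|Δ| = 0.000001;  2% of max(1, |F·v|) = 0.635631.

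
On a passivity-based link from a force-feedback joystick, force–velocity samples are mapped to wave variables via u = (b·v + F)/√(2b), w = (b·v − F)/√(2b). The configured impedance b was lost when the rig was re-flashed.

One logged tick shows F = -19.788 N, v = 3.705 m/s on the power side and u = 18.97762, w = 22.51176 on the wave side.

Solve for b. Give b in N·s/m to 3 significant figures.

u + w = 41.4894;  u + w = √(2b)·v, so √(2b) = 41.4894/3.705 = 11.1982.
b = (√(2b))²/2 = 125.4000/2 = 62.7000.
(Check via u − w = 2F/√(2b): u − w = -3.5341, 2F/√(2b) = -3.5341.)

b = 62.7 N·s/m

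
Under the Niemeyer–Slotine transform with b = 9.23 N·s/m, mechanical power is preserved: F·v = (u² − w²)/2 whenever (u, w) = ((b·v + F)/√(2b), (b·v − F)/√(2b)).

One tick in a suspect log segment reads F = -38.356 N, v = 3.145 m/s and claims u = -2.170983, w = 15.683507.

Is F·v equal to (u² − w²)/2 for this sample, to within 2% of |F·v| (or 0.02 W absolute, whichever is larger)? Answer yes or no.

F·v = (-38.356)×3.145 = -120.629620 W.
(u² − w²)/2 = (4.713167 − 245.972392)/2 = -120.629612 W.
|Δ| = 0.000008;  2% of max(1, |F·v|) = 2.412592.

yes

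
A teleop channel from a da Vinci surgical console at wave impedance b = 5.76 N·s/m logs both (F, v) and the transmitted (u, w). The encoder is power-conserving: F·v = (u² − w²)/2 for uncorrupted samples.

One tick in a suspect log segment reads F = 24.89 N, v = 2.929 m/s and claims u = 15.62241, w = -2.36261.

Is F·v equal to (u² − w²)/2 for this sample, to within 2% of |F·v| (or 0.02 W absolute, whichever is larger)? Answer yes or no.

F·v = 24.89×2.929 = 72.9028 W.
(u² − w²)/2 = (244.0597 − 5.5819)/2 = 119.2389 W.
|Δ| = 46.3361;  2% of max(1, |F·v|) = 1.4581.

no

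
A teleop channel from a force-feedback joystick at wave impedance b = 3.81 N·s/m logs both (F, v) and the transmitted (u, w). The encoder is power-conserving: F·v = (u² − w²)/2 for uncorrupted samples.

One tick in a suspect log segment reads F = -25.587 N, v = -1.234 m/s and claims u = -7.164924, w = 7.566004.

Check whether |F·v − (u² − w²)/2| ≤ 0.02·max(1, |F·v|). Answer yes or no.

no

F·v = (-25.587)×(-1.234) = 31.574358 W.
(u² − w²)/2 = (51.336136 − 57.244417)/2 = -2.954140 W.
|Δ| = 34.528498;  2% of max(1, |F·v|) = 0.631487.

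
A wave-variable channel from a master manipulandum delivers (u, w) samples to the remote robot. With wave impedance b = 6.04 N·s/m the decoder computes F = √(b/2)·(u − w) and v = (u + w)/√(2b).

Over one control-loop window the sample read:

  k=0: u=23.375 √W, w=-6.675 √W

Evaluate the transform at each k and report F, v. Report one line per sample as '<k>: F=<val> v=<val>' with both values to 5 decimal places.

0: F=52.22133 v=4.80489

k=0: u−w=30.05000, u+w=16.70000; √(b/2)=1.73781, √(2b)=3.47563; F=1.73781×30.05=52.22133, v=16.70000/3.47563=4.80489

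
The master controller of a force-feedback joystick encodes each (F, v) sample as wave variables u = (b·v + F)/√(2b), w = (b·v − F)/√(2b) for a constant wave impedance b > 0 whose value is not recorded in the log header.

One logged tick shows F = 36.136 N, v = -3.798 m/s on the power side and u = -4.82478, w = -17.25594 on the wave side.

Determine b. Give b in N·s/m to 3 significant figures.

b = 16.9 N·s/m

u + w = -22.0807;  u + w = √(2b)·v, so √(2b) = -22.0807/(-3.798) = 5.8138.
b = (√(2b))²/2 = 33.8000/2 = 16.9000.
(Check via u − w = 2F/√(2b): u − w = 12.4312, 2F/√(2b) = 12.4312.)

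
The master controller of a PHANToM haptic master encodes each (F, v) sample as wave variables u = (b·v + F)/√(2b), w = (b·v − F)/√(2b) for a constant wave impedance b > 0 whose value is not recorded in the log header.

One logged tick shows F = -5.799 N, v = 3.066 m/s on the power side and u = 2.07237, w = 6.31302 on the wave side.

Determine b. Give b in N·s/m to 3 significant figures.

b = 3.74 N·s/m

u + w = 8.38539;  u + w = √(2b)·v, so √(2b) = 8.38539/3.066 = 2.73496.
b = (√(2b))²/2 = 7.48001/2 = 3.74001.
(Check via u − w = 2F/√(2b): u − w = -4.24065, 2F/√(2b) = -4.24065.)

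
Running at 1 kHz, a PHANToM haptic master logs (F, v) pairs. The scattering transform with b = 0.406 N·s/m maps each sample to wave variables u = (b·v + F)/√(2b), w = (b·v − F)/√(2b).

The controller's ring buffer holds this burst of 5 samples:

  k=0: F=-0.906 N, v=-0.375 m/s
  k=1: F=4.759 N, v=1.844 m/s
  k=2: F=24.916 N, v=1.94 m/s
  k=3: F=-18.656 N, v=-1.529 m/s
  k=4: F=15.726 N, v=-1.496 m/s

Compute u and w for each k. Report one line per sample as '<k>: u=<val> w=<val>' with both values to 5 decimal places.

0: u=-1.17438 w=0.83647
1: u=6.11209 w=-4.45044
2: u=28.52441 w=-26.77625
3: u=-21.39224 w=20.01445
4: u=16.77777 w=-18.12583

k=0: b·v=0.406×(-0.375)=-0.15225; √(2b)=0.90111; u=(-0.15225+(-0.906))/0.90111=-1.17438, w=(-0.15225−(-0.906))/0.90111=0.83647
k=1: b·v=0.406×1.844=0.74866; √(2b)=0.90111; u=(0.74866+4.759)/0.90111=6.11209, w=(0.74866−4.759)/0.90111=-4.45044
k=2: b·v=0.406×1.94=0.78764; √(2b)=0.90111; u=(0.78764+24.916)/0.90111=28.52441, w=(0.78764−24.916)/0.90111=-26.77625
k=3: b·v=0.406×(-1.529)=-0.62077; √(2b)=0.90111; u=(-0.62077+(-18.656))/0.90111=-21.39224, w=(-0.62077−(-18.656))/0.90111=20.01445
k=4: b·v=0.406×(-1.496)=-0.60738; √(2b)=0.90111; u=(-0.60738+15.726)/0.90111=16.77777, w=(-0.60738−15.726)/0.90111=-18.12583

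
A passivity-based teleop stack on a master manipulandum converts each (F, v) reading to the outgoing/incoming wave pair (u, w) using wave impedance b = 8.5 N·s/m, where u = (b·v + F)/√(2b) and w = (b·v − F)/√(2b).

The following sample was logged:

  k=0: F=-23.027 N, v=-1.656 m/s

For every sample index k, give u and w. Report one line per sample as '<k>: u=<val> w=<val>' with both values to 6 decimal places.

0: u=-8.998799 w=2.170936

k=0: b·v=8.5×(-1.656)=-14.076000; √(2b)=4.123106; u=(-14.076000+(-23.027))/4.123106=-8.998799, w=(-14.076000−(-23.027))/4.123106=2.170936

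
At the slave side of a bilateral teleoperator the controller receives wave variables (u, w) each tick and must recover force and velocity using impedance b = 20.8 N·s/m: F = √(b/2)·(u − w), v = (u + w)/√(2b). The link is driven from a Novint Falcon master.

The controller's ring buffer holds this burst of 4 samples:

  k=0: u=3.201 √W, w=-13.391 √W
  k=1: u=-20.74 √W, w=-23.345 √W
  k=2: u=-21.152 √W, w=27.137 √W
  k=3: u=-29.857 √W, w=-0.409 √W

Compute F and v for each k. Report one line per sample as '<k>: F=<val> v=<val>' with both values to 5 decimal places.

0: F=53.50759 v=-1.57989
1: F=8.40087 v=-6.83509
2: F=-155.72735 v=0.92793
3: F=-94.96695 v=-4.69254

k=0: u−w=16.59200, u+w=-10.19000; √(b/2)=3.22490, √(2b)=6.44981; F=3.22490×16.592=53.50759, v=-10.19000/6.44981=-1.57989
k=1: u−w=2.60500, u+w=-44.08500; √(b/2)=3.22490, √(2b)=6.44981; F=3.22490×2.605=8.40087, v=-44.08500/6.44981=-6.83509
k=2: u−w=-48.28900, u+w=5.98500; √(b/2)=3.22490, √(2b)=6.44981; F=3.22490×(-48.289)=-155.72735, v=5.98500/6.44981=0.92793
k=3: u−w=-29.44800, u+w=-30.26600; √(b/2)=3.22490, √(2b)=6.44981; F=3.22490×(-29.448)=-94.96695, v=-30.26600/6.44981=-4.69254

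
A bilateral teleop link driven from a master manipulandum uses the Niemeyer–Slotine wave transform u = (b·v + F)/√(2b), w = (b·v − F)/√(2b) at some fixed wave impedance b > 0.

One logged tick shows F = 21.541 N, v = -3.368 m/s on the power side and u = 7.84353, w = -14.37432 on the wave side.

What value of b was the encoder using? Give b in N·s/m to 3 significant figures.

u + w = -6.53079;  u + w = √(2b)·v, so √(2b) = -6.53079/(-3.368) = 1.93907.
b = (√(2b))²/2 = 3.76000/2 = 1.88000.
(Check via u − w = 2F/√(2b): u − w = 22.21785, 2F/√(2b) = 22.21786.)

b = 1.88 N·s/m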